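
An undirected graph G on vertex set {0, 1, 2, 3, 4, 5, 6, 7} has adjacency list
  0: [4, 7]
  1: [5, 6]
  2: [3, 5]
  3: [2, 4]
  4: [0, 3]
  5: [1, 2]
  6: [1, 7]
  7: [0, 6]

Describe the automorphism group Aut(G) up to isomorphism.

Every vertex has degree 2 and the graph is connected, so G is the 8-cycle C_8. C_8 has 8 rotations and 8 reflections, so Aut(C_8) ≅ D_8 of order 16.

D_8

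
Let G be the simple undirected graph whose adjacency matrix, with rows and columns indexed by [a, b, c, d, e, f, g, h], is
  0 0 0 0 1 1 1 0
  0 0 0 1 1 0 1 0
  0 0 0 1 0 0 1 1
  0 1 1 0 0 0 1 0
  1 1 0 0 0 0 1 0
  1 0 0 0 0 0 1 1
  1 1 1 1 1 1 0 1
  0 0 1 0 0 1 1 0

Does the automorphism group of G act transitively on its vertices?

Vertex g is the only vertex of degree 7, so every automorphism fixes it; G is not vertex-transitive.

No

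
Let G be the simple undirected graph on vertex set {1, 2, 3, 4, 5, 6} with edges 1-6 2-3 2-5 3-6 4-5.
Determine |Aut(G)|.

2

The degree sequence is [1, 2, 2, 1, 2, 2]; the two degree-1 vertices 1 and 4 are the ends of a path, so G = P_6. The only nontrivial automorphism of a path is the end-to-end reflection, so Aut(G) ≅ Z_2.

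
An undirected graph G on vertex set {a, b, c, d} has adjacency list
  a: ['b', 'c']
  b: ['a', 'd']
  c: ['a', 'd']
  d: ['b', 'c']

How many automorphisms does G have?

8

G is 2-regular and bipartite with parts {b, c} and {a, d} (each part is independent and every cross-pair is an edge), so G = K_{2,2}. Aut(K_{2,2}) is the wreath product S_2 ≀ Z_2: permute within each part, then optionally swap the parts; |Aut| = 2·(2!)² = 8.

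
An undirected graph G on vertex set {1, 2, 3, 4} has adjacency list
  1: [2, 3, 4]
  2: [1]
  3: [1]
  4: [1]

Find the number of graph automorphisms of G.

6

Vertex 1 has degree 3 and every other vertex has degree 1, so G is the star K_{1,3} with centre 1. The 3 leaves are pairwise interchangeable while the centre is fixed, giving Aut(G) = S_3.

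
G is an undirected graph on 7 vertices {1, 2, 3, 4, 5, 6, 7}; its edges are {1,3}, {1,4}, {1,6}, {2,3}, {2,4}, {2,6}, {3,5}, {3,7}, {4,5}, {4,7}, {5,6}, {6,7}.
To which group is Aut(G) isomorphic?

S_4 × S_3

The vertices split by degree into {3, 4, 6} (degree 4) and {1, 2, 5, 7} (degree 3); every edge runs between the two parts, so G is the complete bipartite graph K_{3,4}. Automorphisms preserve the bipartition setwise (since the parts differ in size) and act as S_4 × S_3 within it; |Aut| = 144.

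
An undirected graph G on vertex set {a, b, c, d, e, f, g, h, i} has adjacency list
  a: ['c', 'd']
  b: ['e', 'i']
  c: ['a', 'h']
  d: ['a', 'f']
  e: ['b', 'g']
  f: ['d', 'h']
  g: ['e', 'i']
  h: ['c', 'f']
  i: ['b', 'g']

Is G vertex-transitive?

G has two connected components, {a, c, d, f, h} and {b, e, g, i}; each is 2-regular, so G = C_5 ⊔ C_4. The orbit of a under Aut(G) is {a, c, d, f, h}, which does not contain b, so G is not vertex-transitive.

No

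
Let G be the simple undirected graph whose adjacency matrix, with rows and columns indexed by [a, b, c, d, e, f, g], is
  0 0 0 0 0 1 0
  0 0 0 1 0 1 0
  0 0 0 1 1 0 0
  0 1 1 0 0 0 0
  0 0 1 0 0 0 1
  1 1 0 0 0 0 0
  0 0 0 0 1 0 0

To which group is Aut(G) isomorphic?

Z_2

The degree sequence is [1, 2, 2, 2, 2, 2, 1]; the two degree-1 vertices a and g are the ends of a path, so G = P_7. A path has exactly one nontrivial symmetry — reversal — giving Aut(G) of order 2.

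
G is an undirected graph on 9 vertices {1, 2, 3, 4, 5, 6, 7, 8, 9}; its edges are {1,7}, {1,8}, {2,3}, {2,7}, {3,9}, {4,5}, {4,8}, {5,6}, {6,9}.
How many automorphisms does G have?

18

G is 2-regular and connected on 9 vertices, i.e. the cycle C_9. C_9 has 9 rotations and 9 reflections, so Aut(C_9) ≅ D_9 of order 18.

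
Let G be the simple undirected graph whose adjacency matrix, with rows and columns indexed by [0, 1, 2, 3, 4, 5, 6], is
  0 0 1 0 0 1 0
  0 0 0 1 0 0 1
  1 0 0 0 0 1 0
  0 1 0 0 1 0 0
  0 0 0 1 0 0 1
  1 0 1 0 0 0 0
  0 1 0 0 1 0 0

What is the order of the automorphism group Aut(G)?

48

G has two connected components, {1, 3, 4, 6} and {0, 2, 5}; each is 2-regular, so G = C_4 ⊔ C_3. The components are non-isomorphic (different sizes), so Aut(G) = Aut(C_3) × Aut(C_4) = D_3 × D_4 of order 6·8 = 48.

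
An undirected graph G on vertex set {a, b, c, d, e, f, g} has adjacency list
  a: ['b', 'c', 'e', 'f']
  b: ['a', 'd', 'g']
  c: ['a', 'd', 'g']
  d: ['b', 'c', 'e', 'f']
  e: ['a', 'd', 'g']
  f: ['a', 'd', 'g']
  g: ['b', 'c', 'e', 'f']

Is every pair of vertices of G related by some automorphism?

No

Automorphisms preserve degree, but G has vertices of degree 3 and vertices of degree 4; no automorphism maps one to the other, so G is not vertex-transitive.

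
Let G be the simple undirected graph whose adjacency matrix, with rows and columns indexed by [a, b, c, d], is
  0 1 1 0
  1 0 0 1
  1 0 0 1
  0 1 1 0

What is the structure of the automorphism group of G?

G is 2-regular and bipartite on 2^2 = 4 vertices with girth 4; it is the hypercube graph Q_2. The symmetry group of the 2-cube is the hyperoctahedral group B_2 = Z_2 ≀ S_2, of order 2^2·2! = 8.

D_4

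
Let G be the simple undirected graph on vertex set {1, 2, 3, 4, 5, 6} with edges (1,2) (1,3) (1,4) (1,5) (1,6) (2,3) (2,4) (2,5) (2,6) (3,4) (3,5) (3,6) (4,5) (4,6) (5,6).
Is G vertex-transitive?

Yes

All 6 vertices are pairwise adjacent: G = K_6. Any permutation of the 6 vertices preserves K_6, so Aut(K_6) = S_6 of order 6! = 720. Under this action every vertex can be carried to every other, so G is vertex-transitive.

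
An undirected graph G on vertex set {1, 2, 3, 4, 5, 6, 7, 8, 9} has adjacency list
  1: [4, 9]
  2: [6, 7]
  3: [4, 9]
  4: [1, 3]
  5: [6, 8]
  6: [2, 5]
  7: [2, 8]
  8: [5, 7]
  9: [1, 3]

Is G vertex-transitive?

G has two connected components, {2, 5, 6, 7, 8} and {1, 3, 4, 9}; each is 2-regular, so G = C_5 ⊔ C_4. The orbit of 1 under Aut(G) is {1, 3, 4, 9}, which does not contain 2, so G is not vertex-transitive.

No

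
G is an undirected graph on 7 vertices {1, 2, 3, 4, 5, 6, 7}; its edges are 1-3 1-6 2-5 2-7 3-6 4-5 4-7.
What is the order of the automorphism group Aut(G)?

G has two connected components, {2, 4, 5, 7} and {1, 3, 6}; each is 2-regular, so G = C_4 ⊔ C_3. The components are non-isomorphic (different sizes), so Aut(G) = Aut(C_3) × Aut(C_4) = D_3 × D_4 of order 6·8 = 48.

48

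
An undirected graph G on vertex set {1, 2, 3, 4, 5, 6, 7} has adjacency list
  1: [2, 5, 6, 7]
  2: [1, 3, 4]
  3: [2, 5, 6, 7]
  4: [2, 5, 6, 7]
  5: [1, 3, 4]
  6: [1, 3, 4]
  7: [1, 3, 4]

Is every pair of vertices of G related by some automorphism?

No

Automorphisms preserve degree, but G has vertices of degree 3 and vertices of degree 4; no automorphism maps one to the other, so G is not vertex-transitive.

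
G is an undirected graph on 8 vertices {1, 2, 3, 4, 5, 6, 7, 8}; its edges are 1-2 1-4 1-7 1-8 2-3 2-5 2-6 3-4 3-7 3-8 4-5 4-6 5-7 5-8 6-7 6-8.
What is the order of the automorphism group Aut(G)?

G is 4-regular and bipartite with parts {2, 4, 7, 8} and {1, 3, 5, 6} (each part is independent and every cross-pair is an edge), so G = K_{4,4}. Each part can be permuted independently (S_4 × S_4) and the two equal-size parts can also be swapped, giving (S_4 × S_4) ⋊ Z_2 of order 2·(4!)² = 1152.

1152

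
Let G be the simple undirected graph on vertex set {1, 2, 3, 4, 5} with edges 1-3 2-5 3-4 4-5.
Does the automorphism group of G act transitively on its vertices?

No

Automorphisms preserve degree, but G has vertices of degree 1 and vertices of degree 2; no automorphism maps one to the other, so G is not vertex-transitive.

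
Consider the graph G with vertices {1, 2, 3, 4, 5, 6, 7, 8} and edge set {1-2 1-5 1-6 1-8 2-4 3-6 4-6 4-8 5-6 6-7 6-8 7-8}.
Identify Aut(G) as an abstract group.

The degree sequence is [4, 2, 1, 3, 2, 6, 2, 4]. Checking the degree-preserving permutations of the vertex set shows that none except the identity preserves every edge, so Aut(G) is trivial.

{e}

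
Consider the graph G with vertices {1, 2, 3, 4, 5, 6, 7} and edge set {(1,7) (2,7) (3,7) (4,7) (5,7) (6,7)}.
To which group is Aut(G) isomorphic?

S_6

Vertex 7 has degree 6 and every other vertex has degree 1, so G is the star K_{1,6} with centre 7. Any automorphism fixes the centre and permutes the 6 leaves freely, so Aut(G) ≅ S_6 of order 6! = 720.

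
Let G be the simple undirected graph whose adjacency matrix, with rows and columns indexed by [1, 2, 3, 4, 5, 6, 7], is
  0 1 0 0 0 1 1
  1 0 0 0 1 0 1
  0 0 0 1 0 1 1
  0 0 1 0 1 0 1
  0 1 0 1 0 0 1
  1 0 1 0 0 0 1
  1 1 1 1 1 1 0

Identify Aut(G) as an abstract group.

the dihedral group of order 12

Vertex 7 is the unique vertex of degree 6; the remaining 6 vertices each have degree 3 and induce a cycle, so G is the wheel on 7 vertices with hub 7. Every automorphism fixes the hub and acts on the rim 6-cycle, so Aut(G) ≅ Aut(C_6) = D_6 of order 12.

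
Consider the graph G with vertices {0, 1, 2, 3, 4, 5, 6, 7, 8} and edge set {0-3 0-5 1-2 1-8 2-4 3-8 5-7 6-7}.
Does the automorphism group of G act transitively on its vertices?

No

Automorphisms preserve degree, but G has vertices of degree 1 and vertices of degree 2; no automorphism maps one to the other, so G is not vertex-transitive.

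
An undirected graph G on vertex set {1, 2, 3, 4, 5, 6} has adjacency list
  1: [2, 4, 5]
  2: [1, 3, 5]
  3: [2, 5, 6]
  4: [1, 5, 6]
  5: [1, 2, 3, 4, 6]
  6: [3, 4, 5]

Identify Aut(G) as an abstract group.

the dihedral group of order 10

Vertex 5 is the unique vertex of degree 5; the remaining 5 vertices each have degree 3 and induce a cycle, so G is the wheel on 6 vertices with hub 5. Every automorphism fixes the hub and acts on the rim 5-cycle, so Aut(G) ≅ Aut(C_5) = D_5 of order 10.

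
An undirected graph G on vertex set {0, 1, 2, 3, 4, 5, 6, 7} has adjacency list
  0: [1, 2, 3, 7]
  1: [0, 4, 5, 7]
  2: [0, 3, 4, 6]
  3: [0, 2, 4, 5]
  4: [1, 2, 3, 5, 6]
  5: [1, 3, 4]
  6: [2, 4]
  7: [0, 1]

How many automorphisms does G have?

1

Degrees alone do not determine every vertex (e.g. 0 and 1 both have degree 4), but their neighbour-degree multisets differ: N(0) has degrees [2, 4, 4, 4] while N(1) has degrees [2, 3, 4, 5]. Repeating this refinement separates all vertices, so the only automorphism is the identity.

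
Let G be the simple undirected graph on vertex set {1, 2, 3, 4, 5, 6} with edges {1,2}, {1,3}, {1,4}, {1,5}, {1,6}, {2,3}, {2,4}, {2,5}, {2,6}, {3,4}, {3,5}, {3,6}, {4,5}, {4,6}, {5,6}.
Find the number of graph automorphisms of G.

All 6 vertices are pairwise adjacent: G = K_6. Any permutation of the 6 vertices preserves K_6, so Aut(K_6) = S_6 of order 6! = 720.

720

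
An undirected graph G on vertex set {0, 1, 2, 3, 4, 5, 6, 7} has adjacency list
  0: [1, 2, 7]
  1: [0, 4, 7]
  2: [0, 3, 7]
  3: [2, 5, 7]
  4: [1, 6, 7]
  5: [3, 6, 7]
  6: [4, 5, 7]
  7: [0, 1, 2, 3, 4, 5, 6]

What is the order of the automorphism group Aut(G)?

Vertex 7 is the unique vertex of degree 7; the remaining 7 vertices each have degree 3 and induce a cycle, so G is the wheel on 8 vertices with hub 7. Every automorphism fixes the hub and acts on the rim 7-cycle, so Aut(G) ≅ Aut(C_7) = D_7 of order 14.

14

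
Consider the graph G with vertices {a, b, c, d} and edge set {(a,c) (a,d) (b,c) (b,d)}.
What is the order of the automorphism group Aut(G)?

8

G is 2-regular and bipartite on 2^2 = 4 vertices with girth 4; it is the hypercube graph Q_2. Aut(Q_2) consists of the signed permutations of the 2 coordinate axes: 2! permutations times 2^2 sign flips, so |Aut| = 2^2·2! = 8.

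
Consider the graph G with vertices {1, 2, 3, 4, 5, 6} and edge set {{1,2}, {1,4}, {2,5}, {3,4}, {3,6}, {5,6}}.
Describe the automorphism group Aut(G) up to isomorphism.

G is 2-regular and connected on 6 vertices, i.e. the cycle C_6. C_6 has 6 rotations and 6 reflections, so Aut(C_6) ≅ D_6 of order 12.

D_6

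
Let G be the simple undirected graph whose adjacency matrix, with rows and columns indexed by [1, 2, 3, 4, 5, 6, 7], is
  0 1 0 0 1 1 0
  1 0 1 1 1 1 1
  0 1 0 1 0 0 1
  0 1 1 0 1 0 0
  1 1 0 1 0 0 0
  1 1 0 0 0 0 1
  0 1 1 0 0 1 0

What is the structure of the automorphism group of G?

the dihedral group of order 12

Vertex 2 is the unique vertex of degree 6; the remaining 6 vertices each have degree 3 and induce a cycle, so G is the wheel on 7 vertices with hub 2. With the hub fixed, the remaining symmetry is that of the rim cycle C_6, giving the dihedral group D_6.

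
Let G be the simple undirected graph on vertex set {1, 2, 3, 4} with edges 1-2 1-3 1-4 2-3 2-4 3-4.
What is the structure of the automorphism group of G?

the symmetric group on 4 letters

Every vertex has degree 3, so G is the complete graph K_4. Any permutation of the 4 vertices preserves K_4, so Aut(K_4) = S_4 of order 4! = 24.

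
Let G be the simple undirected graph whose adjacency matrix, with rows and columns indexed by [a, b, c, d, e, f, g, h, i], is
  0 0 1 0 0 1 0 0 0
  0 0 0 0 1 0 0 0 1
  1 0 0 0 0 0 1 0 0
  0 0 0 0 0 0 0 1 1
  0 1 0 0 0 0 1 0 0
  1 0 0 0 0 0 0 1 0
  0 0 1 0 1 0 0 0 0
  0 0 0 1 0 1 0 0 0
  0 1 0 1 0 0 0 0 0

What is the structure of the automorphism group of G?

the dihedral group of order 18

Every vertex has degree 2 and the graph is connected, so G is the 9-cycle C_9. The automorphisms of the 9-cycle are exactly the symmetries of a regular 9-gon: the dihedral group D_9, |D_9| = 18.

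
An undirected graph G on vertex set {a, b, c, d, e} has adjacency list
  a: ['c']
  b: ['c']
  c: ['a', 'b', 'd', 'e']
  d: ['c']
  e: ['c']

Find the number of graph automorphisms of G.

Vertex c has degree 4 and every other vertex has degree 1, so G is the star K_{1,4} with centre c. Any automorphism fixes the centre and permutes the 4 leaves freely, so Aut(G) ≅ S_4 of order 4! = 24.

24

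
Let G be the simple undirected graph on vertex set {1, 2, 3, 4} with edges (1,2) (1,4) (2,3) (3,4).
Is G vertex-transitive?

G is 2-regular and bipartite on 2^2 = 4 vertices with girth 4; it is the hypercube graph Q_2. Aut(Q_2) consists of the signed permutations of the 2 coordinate axes: 2! permutations times 2^2 sign flips, so |Aut| = 2^2·2! = 8. Under this action every vertex can be carried to every other, so G is vertex-transitive.

Yes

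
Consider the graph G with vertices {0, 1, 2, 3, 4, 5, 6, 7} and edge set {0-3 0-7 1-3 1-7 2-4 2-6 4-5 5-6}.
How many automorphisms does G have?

128

G has two connected components, {0, 1, 3, 7} and {2, 4, 5, 6}; each is 2-regular, so G = C_4 ⊔ C_4. With two isomorphic components, Aut(G) = Aut(C_4) ≀ S_2 = (D_4 × D_4) ⋊ Z_2: permute each cycle by D_4, then optionally swap the two cycles. Order 2·(2·4)² = 128.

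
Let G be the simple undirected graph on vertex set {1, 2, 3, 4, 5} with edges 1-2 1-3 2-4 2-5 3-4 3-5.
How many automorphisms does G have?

12

The vertices split by degree into {2, 3} (degree 3) and {1, 4, 5} (degree 2); every edge runs between the two parts, so G is the complete bipartite graph K_{2,3}. Automorphisms preserve the bipartition setwise (since the parts differ in size) and act as S_3 × S_2 within it; |Aut| = 12.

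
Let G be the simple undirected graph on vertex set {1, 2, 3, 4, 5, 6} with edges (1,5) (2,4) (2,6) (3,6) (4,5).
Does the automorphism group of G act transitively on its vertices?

Automorphisms preserve degree, but G has vertices of degree 1 and vertices of degree 2; no automorphism maps one to the other, so G is not vertex-transitive.

No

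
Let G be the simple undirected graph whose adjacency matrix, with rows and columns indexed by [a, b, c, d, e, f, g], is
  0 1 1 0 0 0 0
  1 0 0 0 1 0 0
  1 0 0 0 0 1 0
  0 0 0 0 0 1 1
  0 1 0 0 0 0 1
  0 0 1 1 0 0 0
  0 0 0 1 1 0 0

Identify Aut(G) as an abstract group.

the dihedral group of order 14

Every vertex has degree 2 and the graph is connected, so G is the 7-cycle C_7. C_7 has 7 rotations and 7 reflections, so Aut(C_7) ≅ D_7 of order 14.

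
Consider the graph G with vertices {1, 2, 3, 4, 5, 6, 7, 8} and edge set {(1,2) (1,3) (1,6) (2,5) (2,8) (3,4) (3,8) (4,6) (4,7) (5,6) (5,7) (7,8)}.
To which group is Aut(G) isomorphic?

G is 3-regular and bipartite on 2^3 = 8 vertices with girth 4; it is the hypercube graph Q_3. Aut(Q_3) consists of the signed permutations of the 3 coordinate axes: 3! permutations times 2^3 sign flips, so |Aut| = 2^3·3! = 48.

the hyperoctahedral group B_3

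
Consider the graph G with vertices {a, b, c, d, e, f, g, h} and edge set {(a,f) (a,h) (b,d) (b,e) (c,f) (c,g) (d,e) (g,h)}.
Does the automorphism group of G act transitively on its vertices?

No

G has two connected components, {a, c, f, g, h} and {b, d, e}; each is 2-regular, so G = C_5 ⊔ C_3. The orbit of a under Aut(G) is {a, c, f, g, h}, which does not contain b, so G is not vertex-transitive.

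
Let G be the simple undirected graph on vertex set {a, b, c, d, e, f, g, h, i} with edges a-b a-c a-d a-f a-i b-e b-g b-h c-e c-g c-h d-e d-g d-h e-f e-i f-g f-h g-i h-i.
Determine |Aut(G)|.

The vertices split by degree into {a, e, g, h} (degree 5) and {b, c, d, f, i} (degree 4); every edge runs between the two parts, so G is the complete bipartite graph K_{4,5}. The parts have unequal sizes, so no automorphism swaps them; each part is permuted independently, giving S_5 × S_4 of order 5!·4! = 2880.

2880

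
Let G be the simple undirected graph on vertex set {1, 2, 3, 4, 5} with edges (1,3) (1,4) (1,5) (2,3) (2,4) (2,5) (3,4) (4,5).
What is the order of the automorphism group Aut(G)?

8

Vertex 4 is the unique vertex of degree 4; the remaining 4 vertices each have degree 3 and induce a cycle, so G is the wheel on 5 vertices with hub 4. With the hub fixed, the remaining symmetry is that of the rim cycle C_4, giving the dihedral group D_4.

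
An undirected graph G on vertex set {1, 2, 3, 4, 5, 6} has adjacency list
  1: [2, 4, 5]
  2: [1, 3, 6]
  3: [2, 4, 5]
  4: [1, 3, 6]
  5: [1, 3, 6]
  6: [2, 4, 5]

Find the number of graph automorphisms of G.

72

G is 3-regular and bipartite with parts {2, 4, 5} and {1, 3, 6} (each part is independent and every cross-pair is an edge), so G = K_{3,3}. Aut(K_{3,3}) is the wreath product S_3 ≀ Z_2: permute within each part, then optionally swap the parts; |Aut| = 2·(3!)² = 72.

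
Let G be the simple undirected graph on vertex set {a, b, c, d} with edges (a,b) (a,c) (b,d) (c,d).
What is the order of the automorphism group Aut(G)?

8

G is 2-regular and connected on 4 vertices, i.e. the cycle C_4. C_4 has 4 rotations and 4 reflections, so Aut(C_4) ≅ D_4 of order 8.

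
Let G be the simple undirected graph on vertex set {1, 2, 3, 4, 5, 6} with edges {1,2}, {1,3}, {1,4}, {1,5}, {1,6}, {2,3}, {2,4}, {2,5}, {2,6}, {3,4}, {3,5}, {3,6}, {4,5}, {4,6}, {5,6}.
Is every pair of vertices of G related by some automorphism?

Every vertex has degree 5, so G is the complete graph K_6. Any permutation of the 6 vertices preserves K_6, so Aut(K_6) = S_6 of order 6! = 720. This group acts transitively on the 6 vertices.

Yes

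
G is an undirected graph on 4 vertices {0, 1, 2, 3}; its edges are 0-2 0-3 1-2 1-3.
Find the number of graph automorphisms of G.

8

G is 2-regular and bipartite on 2^2 = 4 vertices with girth 4; it is the hypercube graph Q_2. Aut(Q_2) consists of the signed permutations of the 2 coordinate axes: 2! permutations times 2^2 sign flips, so |Aut| = 2^2·2! = 8.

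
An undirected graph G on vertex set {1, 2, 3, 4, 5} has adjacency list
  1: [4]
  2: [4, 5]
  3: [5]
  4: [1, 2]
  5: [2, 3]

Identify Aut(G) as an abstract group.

Z_2

The degree sequence is [1, 2, 1, 2, 2]; the two degree-1 vertices 1 and 3 are the ends of a path, so G = P_5. The only nontrivial automorphism of a path is the end-to-end reflection, so Aut(G) ≅ Z_2.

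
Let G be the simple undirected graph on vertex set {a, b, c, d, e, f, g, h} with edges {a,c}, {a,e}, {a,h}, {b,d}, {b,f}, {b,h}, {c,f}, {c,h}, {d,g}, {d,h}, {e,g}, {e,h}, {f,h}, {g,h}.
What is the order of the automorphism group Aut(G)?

14

Vertex h is the unique vertex of degree 7; the remaining 7 vertices each have degree 3 and induce a cycle, so G is the wheel on 8 vertices with hub h. With the hub fixed, the remaining symmetry is that of the rim cycle C_7, giving the dihedral group D_7.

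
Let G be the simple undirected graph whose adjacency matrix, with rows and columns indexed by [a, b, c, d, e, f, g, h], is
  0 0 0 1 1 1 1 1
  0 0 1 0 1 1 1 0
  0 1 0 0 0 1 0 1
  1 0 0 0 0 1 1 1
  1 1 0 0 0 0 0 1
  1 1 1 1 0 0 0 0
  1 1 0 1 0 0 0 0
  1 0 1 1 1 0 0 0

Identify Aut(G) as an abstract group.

the trivial group

The degree sequence is [5, 4, 3, 4, 3, 4, 3, 4]. Checking the degree-preserving permutations of the vertex set shows that none except the identity preserves every edge, so Aut(G) is trivial.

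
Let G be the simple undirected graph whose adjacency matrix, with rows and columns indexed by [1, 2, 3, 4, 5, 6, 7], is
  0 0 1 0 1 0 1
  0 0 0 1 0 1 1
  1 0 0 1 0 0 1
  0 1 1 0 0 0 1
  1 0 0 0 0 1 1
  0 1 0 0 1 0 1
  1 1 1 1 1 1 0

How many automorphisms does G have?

12

Vertex 7 is the unique vertex of degree 6; the remaining 6 vertices each have degree 3 and induce a cycle, so G is the wheel on 7 vertices with hub 7. Every automorphism fixes the hub and acts on the rim 6-cycle, so Aut(G) ≅ Aut(C_6) = D_6 of order 12.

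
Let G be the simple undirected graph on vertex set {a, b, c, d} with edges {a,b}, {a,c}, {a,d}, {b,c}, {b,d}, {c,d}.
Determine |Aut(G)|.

24

Every vertex has degree 3, so G is the complete graph K_4. Any permutation of the 4 vertices preserves K_4, so Aut(K_4) = S_4 of order 4! = 24.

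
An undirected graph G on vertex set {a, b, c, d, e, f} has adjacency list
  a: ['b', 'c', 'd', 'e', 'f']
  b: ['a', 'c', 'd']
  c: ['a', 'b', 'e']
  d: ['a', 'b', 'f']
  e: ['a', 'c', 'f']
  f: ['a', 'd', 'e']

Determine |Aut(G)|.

10

Vertex a is the unique vertex of degree 5; the remaining 5 vertices each have degree 3 and induce a cycle, so G is the wheel on 6 vertices with hub a. Every automorphism fixes the hub and acts on the rim 5-cycle, so Aut(G) ≅ Aut(C_5) = D_5 of order 10.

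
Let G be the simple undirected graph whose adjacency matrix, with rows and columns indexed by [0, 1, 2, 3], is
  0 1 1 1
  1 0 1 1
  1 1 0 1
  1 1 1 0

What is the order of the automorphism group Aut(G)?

24

All 4 vertices are pairwise adjacent: G = K_4. Any permutation of the 4 vertices preserves K_4, so Aut(K_4) = S_4 of order 4! = 24.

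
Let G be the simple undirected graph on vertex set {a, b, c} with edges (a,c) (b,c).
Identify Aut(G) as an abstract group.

C_2

The degree sequence is [1, 1, 2]; the two degree-1 vertices a and b are the ends of a path, so G = P_3. A path has exactly one nontrivial symmetry — reversal — giving Aut(G) of order 2.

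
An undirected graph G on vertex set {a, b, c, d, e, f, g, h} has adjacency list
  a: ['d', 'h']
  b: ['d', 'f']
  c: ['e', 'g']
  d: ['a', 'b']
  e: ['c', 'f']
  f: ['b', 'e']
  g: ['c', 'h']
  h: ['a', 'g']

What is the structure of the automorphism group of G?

G is 2-regular and connected on 8 vertices, i.e. the cycle C_8. The automorphisms of the 8-cycle are exactly the symmetries of a regular 8-gon: the dihedral group D_8, |D_8| = 16.

the dihedral group of order 16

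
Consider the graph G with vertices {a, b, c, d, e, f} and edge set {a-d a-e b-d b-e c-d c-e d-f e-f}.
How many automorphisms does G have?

48

The vertices split by degree into {d, e} (degree 4) and {a, b, c, f} (degree 2); every edge runs between the two parts, so G is the complete bipartite graph K_{2,4}. Automorphisms preserve the bipartition setwise (since the parts differ in size) and act as S_4 × S_2 within it; |Aut| = 48.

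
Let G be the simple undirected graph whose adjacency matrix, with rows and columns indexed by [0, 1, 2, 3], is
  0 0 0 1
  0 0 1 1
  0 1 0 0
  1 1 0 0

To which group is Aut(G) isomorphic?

The degree sequence is [1, 2, 1, 2]; the two degree-1 vertices 0 and 2 are the ends of a path, so G = P_4. A path has exactly one nontrivial symmetry — reversal — giving Aut(G) of order 2.

C_2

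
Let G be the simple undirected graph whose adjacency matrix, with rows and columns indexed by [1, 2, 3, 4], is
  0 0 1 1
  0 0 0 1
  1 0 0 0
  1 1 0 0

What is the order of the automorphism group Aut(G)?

2

The degree sequence is [2, 1, 1, 2]; the two degree-1 vertices 2 and 3 are the ends of a path, so G = P_4. A path has exactly one nontrivial symmetry — reversal — giving Aut(G) of order 2.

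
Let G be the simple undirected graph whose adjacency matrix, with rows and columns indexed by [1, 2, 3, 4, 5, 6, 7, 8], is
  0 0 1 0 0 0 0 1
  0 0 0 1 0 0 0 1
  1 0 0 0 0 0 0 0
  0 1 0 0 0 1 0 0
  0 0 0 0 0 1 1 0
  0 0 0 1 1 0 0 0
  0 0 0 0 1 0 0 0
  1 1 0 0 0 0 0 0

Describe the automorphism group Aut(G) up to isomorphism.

Z_2

The degree sequence is [2, 2, 1, 2, 2, 2, 1, 2]; the two degree-1 vertices 3 and 7 are the ends of a path, so G = P_8. The only nontrivial automorphism of a path is the end-to-end reflection, so Aut(G) ≅ Z_2.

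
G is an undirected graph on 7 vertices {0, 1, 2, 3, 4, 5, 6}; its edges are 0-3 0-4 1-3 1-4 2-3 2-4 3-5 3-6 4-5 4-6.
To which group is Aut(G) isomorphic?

The vertices split by degree into {3, 4} (degree 5) and {0, 1, 2, 5, 6} (degree 2); every edge runs between the two parts, so G is the complete bipartite graph K_{2,5}. Automorphisms preserve the bipartition setwise (since the parts differ in size) and act as S_5 × S_2 within it; |Aut| = 240.

S_5 × S_2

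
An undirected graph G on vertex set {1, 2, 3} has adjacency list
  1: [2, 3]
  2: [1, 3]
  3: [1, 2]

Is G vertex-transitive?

Yes

All 3 vertices are pairwise adjacent: G = K_3. Every bijection on the vertex set is an automorphism of K_3; hence Aut(K_3) ≅ S_3, order 6. This group acts transitively on the 3 vertices.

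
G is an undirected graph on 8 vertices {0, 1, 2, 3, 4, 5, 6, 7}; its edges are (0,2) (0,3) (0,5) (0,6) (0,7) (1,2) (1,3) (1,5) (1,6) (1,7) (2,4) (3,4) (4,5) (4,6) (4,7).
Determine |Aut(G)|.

720

The vertices split by degree into {0, 1, 4} (degree 5) and {2, 3, 5, 6, 7} (degree 3); every edge runs between the two parts, so G is the complete bipartite graph K_{3,5}. The parts have unequal sizes, so no automorphism swaps them; each part is permuted independently, giving S_3 × S_5 of order 3!·5! = 720.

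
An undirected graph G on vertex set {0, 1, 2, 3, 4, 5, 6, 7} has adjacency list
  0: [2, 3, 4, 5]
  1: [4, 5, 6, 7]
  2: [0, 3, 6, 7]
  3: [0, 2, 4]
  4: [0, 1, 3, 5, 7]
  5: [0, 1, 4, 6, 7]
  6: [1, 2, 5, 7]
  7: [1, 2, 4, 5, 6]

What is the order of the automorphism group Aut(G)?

The degree sequence is [4, 4, 4, 3, 5, 5, 4, 5]. Checking the degree-preserving permutations of the vertex set shows that none except the identity preserves every edge, so Aut(G) is trivial.

1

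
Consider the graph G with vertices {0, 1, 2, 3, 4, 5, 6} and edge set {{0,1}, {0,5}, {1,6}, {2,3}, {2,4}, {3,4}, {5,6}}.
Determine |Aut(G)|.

G has two connected components, {0, 1, 5, 6} and {2, 3, 4}; each is 2-regular, so G = C_4 ⊔ C_3. No automorphism exchanges components of different sizes, hence Aut(G) is the direct product D_3 × D_4, order 48.

48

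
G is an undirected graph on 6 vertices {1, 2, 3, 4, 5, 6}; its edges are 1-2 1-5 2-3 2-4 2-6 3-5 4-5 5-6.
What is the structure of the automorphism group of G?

The vertices split by degree into {2, 5} (degree 4) and {1, 3, 4, 6} (degree 2); every edge runs between the two parts, so G is the complete bipartite graph K_{2,4}. The parts have unequal sizes, so no automorphism swaps them; each part is permuted independently, giving S_2 × S_4 of order 2!·4! = 48.

S_2 × S_4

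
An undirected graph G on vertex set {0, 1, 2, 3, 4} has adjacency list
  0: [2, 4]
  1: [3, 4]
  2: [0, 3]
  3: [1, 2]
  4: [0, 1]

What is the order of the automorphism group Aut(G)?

10

Every vertex has degree 2 and the graph is connected, so G is the 5-cycle C_5. C_5 has 5 rotations and 5 reflections, so Aut(C_5) ≅ D_5 of order 10.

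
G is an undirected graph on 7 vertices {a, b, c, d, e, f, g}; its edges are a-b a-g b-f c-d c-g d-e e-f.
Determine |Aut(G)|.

14

Every vertex has degree 2 and the graph is connected, so G is the 7-cycle C_7. The automorphisms of the 7-cycle are exactly the symmetries of a regular 7-gon: the dihedral group D_7, |D_7| = 14.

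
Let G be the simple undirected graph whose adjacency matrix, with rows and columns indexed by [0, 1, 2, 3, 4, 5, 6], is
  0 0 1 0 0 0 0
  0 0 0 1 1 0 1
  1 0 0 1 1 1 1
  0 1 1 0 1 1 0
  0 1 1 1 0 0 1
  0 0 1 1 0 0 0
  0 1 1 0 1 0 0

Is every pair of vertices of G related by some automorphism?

No

Vertex 0 is the only vertex of degree 1, so every automorphism fixes it; G is not vertex-transitive.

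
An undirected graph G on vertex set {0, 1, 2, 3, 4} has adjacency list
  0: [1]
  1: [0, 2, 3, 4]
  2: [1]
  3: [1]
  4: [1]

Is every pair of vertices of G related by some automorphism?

Vertex 1 is the only vertex of degree 4, so every automorphism fixes it; G is not vertex-transitive.

No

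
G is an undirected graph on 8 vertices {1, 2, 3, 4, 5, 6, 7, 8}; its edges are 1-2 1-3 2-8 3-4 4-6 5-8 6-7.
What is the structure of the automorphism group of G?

the cyclic group of order 2

The degree sequence is [2, 2, 2, 2, 1, 2, 1, 2]; the two degree-1 vertices 5 and 7 are the ends of a path, so G = P_8. A path has exactly one nontrivial symmetry — reversal — giving Aut(G) of order 2.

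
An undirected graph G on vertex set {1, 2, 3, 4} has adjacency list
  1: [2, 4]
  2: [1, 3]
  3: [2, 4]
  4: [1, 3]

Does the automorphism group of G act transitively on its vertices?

Yes

G is 2-regular and bipartite on 2^2 = 4 vertices with girth 4; it is the hypercube graph Q_2. The symmetry group of the 2-cube is the hyperoctahedral group B_2 = Z_2 ≀ S_2, of order 2^2·2! = 8. Under this action every vertex can be carried to every other, so G is vertex-transitive.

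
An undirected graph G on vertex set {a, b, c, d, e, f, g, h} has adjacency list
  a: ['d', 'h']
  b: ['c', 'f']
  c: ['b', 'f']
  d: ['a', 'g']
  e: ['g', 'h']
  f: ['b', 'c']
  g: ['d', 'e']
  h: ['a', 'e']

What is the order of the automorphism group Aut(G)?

G has two connected components, {a, d, e, g, h} and {b, c, f}; each is 2-regular, so G = C_5 ⊔ C_3. No automorphism exchanges components of different sizes, hence Aut(G) is the direct product D_3 × D_5, order 60.

60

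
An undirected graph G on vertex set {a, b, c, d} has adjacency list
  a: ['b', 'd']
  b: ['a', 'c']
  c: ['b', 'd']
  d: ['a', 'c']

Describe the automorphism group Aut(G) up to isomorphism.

D_4

Every vertex has degree 2 and the graph is connected, so G is the 4-cycle C_4. The automorphisms of the 4-cycle are exactly the symmetries of a regular 4-gon: the dihedral group D_4, |D_4| = 8.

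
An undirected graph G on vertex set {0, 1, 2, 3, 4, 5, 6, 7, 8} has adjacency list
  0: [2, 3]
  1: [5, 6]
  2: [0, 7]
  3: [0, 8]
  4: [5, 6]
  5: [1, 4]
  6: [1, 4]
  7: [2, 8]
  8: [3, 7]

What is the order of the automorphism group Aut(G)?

G has two connected components, {0, 2, 3, 7, 8} and {1, 4, 5, 6}; each is 2-regular, so G = C_5 ⊔ C_4. No automorphism exchanges components of different sizes, hence Aut(G) is the direct product D_4 × D_5, order 80.

80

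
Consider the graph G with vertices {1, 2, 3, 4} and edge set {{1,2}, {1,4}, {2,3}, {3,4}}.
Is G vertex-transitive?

Yes

G is 2-regular and bipartite on 2^2 = 4 vertices with girth 4; it is the hypercube graph Q_2. The symmetry group of the 2-cube is the hyperoctahedral group B_2 = Z_2 ≀ S_2, of order 2^2·2! = 8. Under this action every vertex can be carried to every other, so G is vertex-transitive.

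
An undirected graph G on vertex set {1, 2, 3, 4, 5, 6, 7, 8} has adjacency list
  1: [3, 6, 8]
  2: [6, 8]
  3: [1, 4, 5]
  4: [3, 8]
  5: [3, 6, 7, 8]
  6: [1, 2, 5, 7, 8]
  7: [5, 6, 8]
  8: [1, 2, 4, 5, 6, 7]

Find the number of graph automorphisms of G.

1

Degrees alone do not determine every vertex (e.g. 1 and 3 both have degree 3), but their neighbour-degree multisets differ: N(1) has degrees [3, 5, 6] while N(3) has degrees [2, 3, 4]. Repeating this refinement separates all vertices, so the only automorphism is the identity.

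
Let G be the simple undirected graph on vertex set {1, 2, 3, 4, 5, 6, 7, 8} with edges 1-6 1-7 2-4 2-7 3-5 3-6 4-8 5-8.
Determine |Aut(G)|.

Every vertex has degree 2 and the graph is connected, so G is the 8-cycle C_8. The automorphisms of the 8-cycle are exactly the symmetries of a regular 8-gon: the dihedral group D_8, |D_8| = 16.

16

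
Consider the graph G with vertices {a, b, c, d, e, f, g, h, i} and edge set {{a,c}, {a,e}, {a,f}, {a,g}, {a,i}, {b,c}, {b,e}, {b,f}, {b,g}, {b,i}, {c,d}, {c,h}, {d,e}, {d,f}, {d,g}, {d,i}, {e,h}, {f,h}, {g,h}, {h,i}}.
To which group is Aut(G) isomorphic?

The vertices split by degree into {a, b, d, h} (degree 5) and {c, e, f, g, i} (degree 4); every edge runs between the two parts, so G is the complete bipartite graph K_{4,5}. The parts have unequal sizes, so no automorphism swaps them; each part is permuted independently, giving S_4 × S_5 of order 4!·5! = 2880.

S_4 × S_5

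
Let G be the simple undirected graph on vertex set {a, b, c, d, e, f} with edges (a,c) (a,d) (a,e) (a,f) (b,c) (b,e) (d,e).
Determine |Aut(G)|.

Degrees alone do not determine every vertex (e.g. b and c both have degree 2), but their neighbour-degree multisets differ: N(b) has degrees [2, 3] while N(c) has degrees [2, 4]. Repeating this refinement separates all vertices, so the only automorphism is the identity.

1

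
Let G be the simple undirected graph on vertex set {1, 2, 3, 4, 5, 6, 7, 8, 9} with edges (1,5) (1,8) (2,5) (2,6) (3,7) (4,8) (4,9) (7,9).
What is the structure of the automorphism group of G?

The degree sequence is [2, 2, 1, 2, 2, 1, 2, 2, 2]; the two degree-1 vertices 3 and 6 are the ends of a path, so G = P_9. A path has exactly one nontrivial symmetry — reversal — giving Aut(G) of order 2.

the cyclic group of order 2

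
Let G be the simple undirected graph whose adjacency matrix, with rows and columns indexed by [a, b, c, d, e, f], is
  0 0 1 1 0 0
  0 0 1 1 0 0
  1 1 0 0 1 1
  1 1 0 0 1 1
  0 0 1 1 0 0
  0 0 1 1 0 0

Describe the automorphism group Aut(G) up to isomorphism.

The vertices split by degree into {c, d} (degree 4) and {a, b, e, f} (degree 2); every edge runs between the two parts, so G is the complete bipartite graph K_{2,4}. Automorphisms preserve the bipartition setwise (since the parts differ in size) and act as S_4 × S_2 within it; |Aut| = 48.

S_4 × S_2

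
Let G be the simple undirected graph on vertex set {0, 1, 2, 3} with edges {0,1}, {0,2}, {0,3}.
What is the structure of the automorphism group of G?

Vertex 0 has degree 3 and every other vertex has degree 1, so G is the star K_{1,3} with centre 0. Any automorphism fixes the centre and permutes the 3 leaves freely, so Aut(G) ≅ S_3 of order 3! = 6.

the symmetric group on 3 letters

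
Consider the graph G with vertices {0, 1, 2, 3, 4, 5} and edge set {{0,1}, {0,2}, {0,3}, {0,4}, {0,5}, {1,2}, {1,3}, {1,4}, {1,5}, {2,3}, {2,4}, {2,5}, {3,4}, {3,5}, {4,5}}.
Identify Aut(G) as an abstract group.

S_6

Every vertex has degree 5, so G is the complete graph K_6. Every bijection on the vertex set is an automorphism of K_6; hence Aut(K_6) ≅ S_6, order 720.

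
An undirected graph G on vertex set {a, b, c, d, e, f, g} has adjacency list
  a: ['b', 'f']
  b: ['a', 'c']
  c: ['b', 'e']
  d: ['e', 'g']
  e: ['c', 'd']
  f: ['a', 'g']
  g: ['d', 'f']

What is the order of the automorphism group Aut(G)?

14

Every vertex has degree 2 and the graph is connected, so G is the 7-cycle C_7. The automorphisms of the 7-cycle are exactly the symmetries of a regular 7-gon: the dihedral group D_7, |D_7| = 14.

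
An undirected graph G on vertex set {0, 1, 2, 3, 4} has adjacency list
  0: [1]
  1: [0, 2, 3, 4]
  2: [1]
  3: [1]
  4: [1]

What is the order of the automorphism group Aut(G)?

Vertex 1 has degree 4 and every other vertex has degree 1, so G is the star K_{1,4} with centre 1. Any automorphism fixes the centre and permutes the 4 leaves freely, so Aut(G) ≅ S_4 of order 4! = 24.

24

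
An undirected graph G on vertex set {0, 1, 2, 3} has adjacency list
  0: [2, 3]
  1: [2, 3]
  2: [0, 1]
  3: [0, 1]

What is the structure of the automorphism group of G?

G is 2-regular and bipartite with parts {2, 3} and {0, 1} (each part is independent and every cross-pair is an edge), so G = K_{2,2}. Aut(K_{2,2}) is the wreath product S_2 ≀ Z_2: permute within each part, then optionally swap the parts; |Aut| = 2·(2!)² = 8.

S_2 ≀ Z_2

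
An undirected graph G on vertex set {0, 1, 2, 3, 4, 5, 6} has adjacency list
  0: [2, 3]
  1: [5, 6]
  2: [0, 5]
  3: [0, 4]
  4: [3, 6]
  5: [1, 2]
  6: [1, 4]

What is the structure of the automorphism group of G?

Every vertex has degree 2 and the graph is connected, so G is the 7-cycle C_7. C_7 has 7 rotations and 7 reflections, so Aut(C_7) ≅ D_7 of order 14.

D_7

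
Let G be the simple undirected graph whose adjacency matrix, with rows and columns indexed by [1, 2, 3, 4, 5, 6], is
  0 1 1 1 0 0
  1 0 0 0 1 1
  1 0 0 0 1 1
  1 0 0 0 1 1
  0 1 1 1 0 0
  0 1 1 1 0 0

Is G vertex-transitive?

G is 3-regular and bipartite with parts {1, 5, 6} and {2, 3, 4} (each part is independent and every cross-pair is an edge), so G = K_{3,3}. Each part can be permuted independently (S_3 × S_3) and the two equal-size parts can also be swapped, giving (S_3 × S_3) ⋊ Z_2 of order 2·(3!)² = 72. Under this action every vertex can be carried to every other, so G is vertex-transitive.

Yes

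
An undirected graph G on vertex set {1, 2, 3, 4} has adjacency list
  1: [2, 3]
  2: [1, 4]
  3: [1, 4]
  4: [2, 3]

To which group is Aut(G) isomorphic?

the dihedral group of order 8

G is 2-regular and connected on 4 vertices, i.e. the cycle C_4. C_4 has 4 rotations and 4 reflections, so Aut(C_4) ≅ D_4 of order 8.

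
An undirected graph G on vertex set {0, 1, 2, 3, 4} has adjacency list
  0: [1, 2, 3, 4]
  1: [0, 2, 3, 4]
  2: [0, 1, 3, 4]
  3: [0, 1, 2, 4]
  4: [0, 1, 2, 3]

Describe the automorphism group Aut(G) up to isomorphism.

All 5 vertices are pairwise adjacent: G = K_5. Any permutation of the 5 vertices preserves K_5, so Aut(K_5) = S_5 of order 5! = 120.

S_5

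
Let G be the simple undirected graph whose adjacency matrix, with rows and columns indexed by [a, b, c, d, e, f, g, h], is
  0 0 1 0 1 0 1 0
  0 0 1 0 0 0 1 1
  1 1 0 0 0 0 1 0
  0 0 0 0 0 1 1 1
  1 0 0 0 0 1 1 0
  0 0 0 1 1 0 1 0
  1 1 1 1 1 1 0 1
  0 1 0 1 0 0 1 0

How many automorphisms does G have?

Vertex g is the unique vertex of degree 7; the remaining 7 vertices each have degree 3 and induce a cycle, so G is the wheel on 8 vertices with hub g. Every automorphism fixes the hub and acts on the rim 7-cycle, so Aut(G) ≅ Aut(C_7) = D_7 of order 14.

14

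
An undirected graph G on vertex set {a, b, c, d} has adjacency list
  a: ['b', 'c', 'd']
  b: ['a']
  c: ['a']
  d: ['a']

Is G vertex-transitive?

Vertex a is the only vertex of degree 3, so every automorphism fixes it; G is not vertex-transitive.

No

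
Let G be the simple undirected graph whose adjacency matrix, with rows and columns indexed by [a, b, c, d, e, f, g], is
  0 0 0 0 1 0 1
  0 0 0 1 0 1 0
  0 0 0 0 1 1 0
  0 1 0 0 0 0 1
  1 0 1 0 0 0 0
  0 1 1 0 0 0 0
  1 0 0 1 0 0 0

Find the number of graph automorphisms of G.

G is 2-regular and connected on 7 vertices, i.e. the cycle C_7. C_7 has 7 rotations and 7 reflections, so Aut(C_7) ≅ D_7 of order 14.

14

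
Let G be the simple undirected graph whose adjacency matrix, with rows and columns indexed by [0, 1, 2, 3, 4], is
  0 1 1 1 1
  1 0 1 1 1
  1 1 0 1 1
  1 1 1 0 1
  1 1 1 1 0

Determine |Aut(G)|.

All 5 vertices are pairwise adjacent: G = K_5. Any permutation of the 5 vertices preserves K_5, so Aut(K_5) = S_5 of order 5! = 120.

120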